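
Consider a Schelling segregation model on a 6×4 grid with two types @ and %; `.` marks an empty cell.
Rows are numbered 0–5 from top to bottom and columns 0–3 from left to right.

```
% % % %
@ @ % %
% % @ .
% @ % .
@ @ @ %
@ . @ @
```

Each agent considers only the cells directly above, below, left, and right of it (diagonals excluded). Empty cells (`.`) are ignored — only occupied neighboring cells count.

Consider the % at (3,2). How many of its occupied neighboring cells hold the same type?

0

Occupied neighbors of (3,2): (2,2)=@, (4,2)=@, (3,1)=@.
Same type (%): 0 of 3.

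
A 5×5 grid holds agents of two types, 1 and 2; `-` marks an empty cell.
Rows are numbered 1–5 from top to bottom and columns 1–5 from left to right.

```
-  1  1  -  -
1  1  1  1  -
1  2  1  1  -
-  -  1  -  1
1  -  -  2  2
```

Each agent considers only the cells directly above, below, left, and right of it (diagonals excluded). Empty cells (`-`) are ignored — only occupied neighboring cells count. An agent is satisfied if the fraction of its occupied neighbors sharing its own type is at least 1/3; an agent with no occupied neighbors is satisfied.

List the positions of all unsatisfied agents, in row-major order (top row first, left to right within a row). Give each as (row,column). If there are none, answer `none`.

(1,2)1 2/2 ok
(1,3)1 2/2 ok
(2,1)1 2/2 ok
(2,2)1 3/4 ok
(2,3)1 4/4 ok
(2,4)1 2/2 ok
(3,1)1 1/2 ok
(3,2)2 0/3 unhappy
(3,3)1 3/4 ok
(3,4)1 2/2 ok
(4,3)1 1/1 ok
(4,5)1 0/1 unhappy
(5,1)1 0/0 ok
(5,4)2 1/1 ok
(5,5)2 1/2 ok

(3,2), (4,5)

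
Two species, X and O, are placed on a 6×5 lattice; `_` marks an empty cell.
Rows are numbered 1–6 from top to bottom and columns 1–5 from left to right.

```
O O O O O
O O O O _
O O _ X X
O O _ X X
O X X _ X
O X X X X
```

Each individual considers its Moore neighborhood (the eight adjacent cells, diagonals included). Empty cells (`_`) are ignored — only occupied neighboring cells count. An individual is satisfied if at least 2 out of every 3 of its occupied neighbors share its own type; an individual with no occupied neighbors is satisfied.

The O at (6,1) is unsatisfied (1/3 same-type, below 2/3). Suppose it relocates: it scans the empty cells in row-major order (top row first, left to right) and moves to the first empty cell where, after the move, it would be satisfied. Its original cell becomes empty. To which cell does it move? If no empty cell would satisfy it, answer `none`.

Vacating (6,1). Empty cells in order:
  (2,5): 3/5 same-type → still unsatisfied.
  (3,3): 5/7 same-type → satisfied — stop here.

(3,3)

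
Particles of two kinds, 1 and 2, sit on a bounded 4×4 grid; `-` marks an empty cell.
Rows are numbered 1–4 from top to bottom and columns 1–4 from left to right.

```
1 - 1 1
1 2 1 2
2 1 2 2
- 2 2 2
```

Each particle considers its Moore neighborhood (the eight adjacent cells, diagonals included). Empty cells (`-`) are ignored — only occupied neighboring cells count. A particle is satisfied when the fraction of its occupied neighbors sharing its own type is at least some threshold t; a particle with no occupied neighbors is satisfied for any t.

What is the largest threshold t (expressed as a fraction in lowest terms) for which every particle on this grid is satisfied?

(1,1)1 1/2
(1,3)1 2/4
(1,4)1 2/3
(2,1)1 2/4
(2,2)2 2/7
(2,3)1 3/7
(2,4)2 2/5
(3,1)2 2/4
(3,2)1 2/7
(3,3)2 6/8
(3,4)2 4/5
(4,2)2 3/4
(4,3)2 4/5
(4,4)2 3/3
The smallest same-type fraction is 2/7 at (2,2), which reduces to 2/7. Any threshold above that leaves this particle unsatisfied.

2/7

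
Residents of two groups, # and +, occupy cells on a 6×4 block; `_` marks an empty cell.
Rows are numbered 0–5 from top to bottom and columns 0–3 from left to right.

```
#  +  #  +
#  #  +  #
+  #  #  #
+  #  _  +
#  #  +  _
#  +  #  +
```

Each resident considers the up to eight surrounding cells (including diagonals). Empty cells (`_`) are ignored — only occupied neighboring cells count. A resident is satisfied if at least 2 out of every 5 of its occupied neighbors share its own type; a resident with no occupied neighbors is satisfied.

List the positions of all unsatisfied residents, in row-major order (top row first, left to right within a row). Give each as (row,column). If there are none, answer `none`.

(0,1), (0,3), (1,2), (2,0), (3,0), (3,3), (5,1), (5,2)

(0,0)# 2/3 ok
(0,1)+ 1/5 unhappy
(0,2)# 2/5 ok
(0,3)+ 1/3 unhappy
(1,0)# 3/5 ok
(1,1)# 5/8 ok
(1,2)+ 2/8 unhappy
(1,3)# 3/5 ok
(2,0)+ 1/5 unhappy
(2,1)# 4/7 ok
(2,2)# 5/7 ok
(2,3)# 2/4 ok
(3,0)+ 1/5 unhappy
(3,1)# 4/7 ok
(3,3)+ 1/3 unhappy
(4,0)# 3/5 ok
(4,1)# 4/7 ok
(4,2)+ 3/6 ok
(5,0)# 2/3 ok
(5,1)+ 1/5 unhappy
(5,2)# 1/4 unhappy
(5,3)+ 1/2 ok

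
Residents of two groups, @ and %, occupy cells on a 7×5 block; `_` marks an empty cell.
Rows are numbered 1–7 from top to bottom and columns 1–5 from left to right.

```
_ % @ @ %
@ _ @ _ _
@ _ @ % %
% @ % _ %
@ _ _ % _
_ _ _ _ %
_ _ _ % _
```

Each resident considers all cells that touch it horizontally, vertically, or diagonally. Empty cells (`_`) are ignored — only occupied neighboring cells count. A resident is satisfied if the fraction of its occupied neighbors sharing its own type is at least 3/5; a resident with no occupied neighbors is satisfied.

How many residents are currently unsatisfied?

Row 1: (1,2)% 0/3 ✗ · (1,3)@ 2/3 ✓ · (1,4)@ 2/3 ✓ · (1,5)% 0/1 ✗
Row 2: (2,1)@ 1/2 ✗ · (2,3)@ 3/5 ✓
Row 3: (3,1)@ 2/3 ✓ · (3,3)@ 2/4 ✗ · (3,4)% 3/5 ✓ · (3,5)% 2/2 ✓
Row 4: (4,1)% 0/3 ✗ · (4,2)@ 3/5 ✓ · (4,3)% 2/4 ✗ · (4,5)% 3/3 ✓
Row 5: (5,1)@ 1/2 ✗ · (5,4)% 3/3 ✓
Row 6: (6,5)% 2/2 ✓
Row 7: (7,4)% 1/1 ✓
Unsatisfied: (1,2), (1,5), (2,1), (3,3), (4,1), (4,3), (5,1) — 7 in total.

7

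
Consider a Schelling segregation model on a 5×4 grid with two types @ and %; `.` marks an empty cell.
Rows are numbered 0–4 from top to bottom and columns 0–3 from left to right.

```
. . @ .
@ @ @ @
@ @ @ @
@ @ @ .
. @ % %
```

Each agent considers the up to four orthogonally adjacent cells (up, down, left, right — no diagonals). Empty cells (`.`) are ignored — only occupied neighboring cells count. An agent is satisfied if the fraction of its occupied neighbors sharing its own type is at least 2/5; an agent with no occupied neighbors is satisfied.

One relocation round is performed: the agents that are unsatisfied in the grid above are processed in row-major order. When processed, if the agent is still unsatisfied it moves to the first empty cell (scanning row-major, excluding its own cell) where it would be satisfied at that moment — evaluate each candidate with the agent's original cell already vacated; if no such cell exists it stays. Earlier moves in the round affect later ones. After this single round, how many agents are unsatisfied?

Initially unsatisfied (in order): (4,2).
  (4,2): no empty cell satisfies it; stays.
Resulting grid:
. . @ .
@ @ @ @
@ @ @ @
@ @ @ .
. @ % %
Unsatisfied now: (4,2).

1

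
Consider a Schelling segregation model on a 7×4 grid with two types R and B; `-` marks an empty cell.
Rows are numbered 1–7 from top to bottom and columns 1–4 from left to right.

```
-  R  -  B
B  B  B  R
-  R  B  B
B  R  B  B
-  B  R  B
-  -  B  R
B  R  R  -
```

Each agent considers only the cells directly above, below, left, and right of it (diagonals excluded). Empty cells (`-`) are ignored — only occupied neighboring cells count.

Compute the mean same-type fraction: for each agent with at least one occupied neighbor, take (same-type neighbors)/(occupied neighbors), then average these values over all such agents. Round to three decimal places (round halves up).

Row 1: (1,2)R 0/1 · (1,4)B 0/1
Row 2: (2,1)B 1/1 · (2,2)B 2/4 · (2,3)B 2/3 · (2,4)R 0/3
Row 3: (3,2)R 1/3 · (3,3)B 3/4 · (3,4)B 2/3
Row 4: (4,1)B 0/1 · (4,2)R 1/4 · (4,3)B 2/4 · (4,4)B 3/3
Row 5: (5,2)B 0/2 · (5,3)R 0/4 · (5,4)B 1/3
Row 6: (6,3)B 0/3 · (6,4)R 0/2
Row 7: (7,1)B 0/1 · (7,2)R 1/2 · (7,3)R 1/2
Sum over 21 agents: 0/1 + 0/1 + 1/1 + 2/4 + 2/3 + 0/3 + 1/3 + 3/4 + 2/3 + 0/1 + 1/4 + 2/4 + 3/3 + 0/2 + 0/4 + 1/3 + 0/3 + 0/2 + 0/1 + 1/2 + 1/2 = 7; mean = 7 ÷ 21 = 1/3 = 0.333333… → 0.333.

0.333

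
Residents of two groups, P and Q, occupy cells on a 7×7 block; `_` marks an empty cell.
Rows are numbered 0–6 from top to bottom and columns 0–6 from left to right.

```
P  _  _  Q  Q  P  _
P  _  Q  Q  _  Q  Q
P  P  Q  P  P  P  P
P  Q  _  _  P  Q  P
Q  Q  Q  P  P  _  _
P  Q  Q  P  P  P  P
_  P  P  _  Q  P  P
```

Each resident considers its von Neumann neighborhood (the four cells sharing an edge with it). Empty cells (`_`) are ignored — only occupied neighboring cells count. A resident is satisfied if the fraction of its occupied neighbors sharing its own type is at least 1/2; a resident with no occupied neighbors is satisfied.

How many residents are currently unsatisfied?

11

(0,0)P 1/1 satisfied
(0,3)Q 2/2 satisfied
(0,4)Q 1/2 satisfied
(0,5)P 0/2 not
(1,0)P 2/2 satisfied
(1,2)Q 2/2 satisfied
(1,3)Q 2/3 satisfied
(1,5)Q 1/3 not
(1,6)Q 1/2 satisfied
(2,0)P 3/3 satisfied
(2,1)P 1/3 not
(2,2)Q 1/3 not
(2,3)P 1/3 not
(2,4)P 3/3 satisfied
(2,5)P 2/4 satisfied
(2,6)P 2/3 satisfied
(3,0)P 1/3 not
(3,1)Q 1/3 not
(3,4)P 2/3 satisfied
(3,5)Q 0/3 not
(3,6)P 1/2 satisfied
(4,0)Q 1/3 not
(4,1)Q 4/4 satisfied
(4,2)Q 2/3 satisfied
(4,3)P 2/3 satisfied
(4,4)P 3/3 satisfied
(5,0)P 0/2 not
(5,1)Q 2/4 satisfied
(5,2)Q 2/4 satisfied
(5,3)P 2/3 satisfied
(5,4)P 3/4 satisfied
(5,5)P 3/3 satisfied
(5,6)P 2/2 satisfied
(6,1)P 1/2 satisfied
(6,2)P 1/2 satisfied
(6,4)Q 0/2 not
(6,5)P 2/3 satisfied
(6,6)P 2/2 satisfied
Unsatisfied: (0,5), (1,5), (2,1), (2,2), (2,3), (3,0), (3,1), (3,5), (4,0), (5,0), (6,4) — 11 in total.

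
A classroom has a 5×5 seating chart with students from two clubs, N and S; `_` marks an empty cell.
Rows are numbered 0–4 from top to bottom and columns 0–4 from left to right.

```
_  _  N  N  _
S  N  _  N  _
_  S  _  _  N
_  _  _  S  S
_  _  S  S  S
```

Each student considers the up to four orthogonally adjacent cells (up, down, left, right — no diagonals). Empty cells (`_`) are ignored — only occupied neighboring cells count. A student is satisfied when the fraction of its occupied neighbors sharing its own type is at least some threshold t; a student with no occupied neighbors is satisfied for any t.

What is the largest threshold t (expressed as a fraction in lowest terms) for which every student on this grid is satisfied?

0/1

(0,2)N 1/1
(0,3)N 2/2
(1,0)S 0/1
(1,1)N 0/2
(1,3)N 1/1
(2,1)S 0/1
(2,4)N 0/1
(3,3)S 2/2
(3,4)S 2/3
(4,2)S 1/1
(4,3)S 3/3
(4,4)S 2/2
The smallest same-type fraction is 0/1 at (1,0), which reduces to 0/1. Any threshold above that leaves this student unsatisfied.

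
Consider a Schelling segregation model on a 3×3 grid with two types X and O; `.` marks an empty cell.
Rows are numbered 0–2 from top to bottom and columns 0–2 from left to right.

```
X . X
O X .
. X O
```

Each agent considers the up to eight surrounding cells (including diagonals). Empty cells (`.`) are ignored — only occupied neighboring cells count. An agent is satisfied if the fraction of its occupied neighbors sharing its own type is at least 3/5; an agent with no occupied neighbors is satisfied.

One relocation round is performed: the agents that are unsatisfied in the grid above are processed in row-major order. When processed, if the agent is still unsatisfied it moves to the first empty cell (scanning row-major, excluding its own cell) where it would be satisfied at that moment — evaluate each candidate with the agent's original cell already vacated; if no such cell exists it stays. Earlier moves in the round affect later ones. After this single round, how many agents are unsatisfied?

Initially unsatisfied (in order): (0,0), (1,0), (2,1), (2,2).
  (0,0) → (0,1).
  (1,0): no empty cell satisfies it; stays.
  (2,1) → (0,0).
  (2,2): no empty cell satisfies it; stays.
Resulting grid:
X X X
O X .
. . O
Unsatisfied now: (1,0), (2,2).

2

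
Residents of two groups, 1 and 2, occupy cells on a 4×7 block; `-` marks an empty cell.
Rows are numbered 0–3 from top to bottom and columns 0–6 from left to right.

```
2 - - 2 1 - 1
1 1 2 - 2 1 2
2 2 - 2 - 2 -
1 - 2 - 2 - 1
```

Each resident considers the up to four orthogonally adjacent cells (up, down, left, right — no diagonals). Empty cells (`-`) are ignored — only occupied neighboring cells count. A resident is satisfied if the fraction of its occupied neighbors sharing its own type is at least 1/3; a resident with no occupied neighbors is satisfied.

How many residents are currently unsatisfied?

Row 0: (0,0)2 0/1 not · (0,3)2 0/1 not · (0,4)1 0/2 not · (0,6)1 0/1 not
Row 1: (1,0)1 1/3 satisfied · (1,1)1 1/3 satisfied · (1,2)2 0/1 not · (1,4)2 0/2 not · (1,5)1 0/3 not · (1,6)2 0/2 not
Row 2: (2,0)2 1/3 satisfied · (2,1)2 1/2 satisfied · (2,3)2 0/0 satisfied · (2,5)2 0/1 not
Row 3: (3,0)1 0/1 not · (3,2)2 0/0 satisfied · (3,4)2 0/0 satisfied · (3,6)1 0/0 satisfied
Unsatisfied: (0,0), (0,3), (0,4), (0,6), (1,2), (1,4), (1,5), (1,6), (2,5), (3,0) — 10 in total.

10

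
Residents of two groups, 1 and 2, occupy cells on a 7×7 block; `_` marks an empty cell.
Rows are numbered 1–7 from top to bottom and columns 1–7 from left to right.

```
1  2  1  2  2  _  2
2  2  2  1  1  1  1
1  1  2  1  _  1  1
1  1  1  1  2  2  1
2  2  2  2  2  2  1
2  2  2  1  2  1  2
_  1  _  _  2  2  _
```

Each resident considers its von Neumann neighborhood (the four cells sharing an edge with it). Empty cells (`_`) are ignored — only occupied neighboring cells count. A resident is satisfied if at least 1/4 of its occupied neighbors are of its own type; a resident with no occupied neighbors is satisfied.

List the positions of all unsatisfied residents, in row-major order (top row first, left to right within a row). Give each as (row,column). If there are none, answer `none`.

(1,1), (1,3), (1,7), (6,4), (6,6), (6,7), (7,2)

(1,1)1 0/2 not
(1,2)2 1/3 satisfied
(1,3)1 0/3 not
(1,4)2 1/3 satisfied
(1,5)2 1/2 satisfied
(1,7)2 0/1 not
(2,1)2 1/3 satisfied
(2,2)2 3/4 satisfied
(2,3)2 2/4 satisfied
(2,4)1 2/4 satisfied
(2,5)1 2/3 satisfied
(2,6)1 3/3 satisfied
(2,7)1 2/3 satisfied
(3,1)1 2/3 satisfied
(3,2)1 2/4 satisfied
(3,3)2 1/4 satisfied
(3,4)1 2/3 satisfied
(3,6)1 2/3 satisfied
(3,7)1 3/3 satisfied
(4,1)1 2/3 satisfied
(4,2)1 3/4 satisfied
(4,3)1 2/4 satisfied
(4,4)1 2/4 satisfied
(4,5)2 2/3 satisfied
(4,6)2 2/4 satisfied
(4,7)1 2/3 satisfied
(5,1)2 2/3 satisfied
(5,2)2 3/4 satisfied
(5,3)2 3/4 satisfied
(5,4)2 2/4 satisfied
(5,5)2 4/4 satisfied
(5,6)2 2/4 satisfied
(5,7)1 1/3 satisfied
(6,1)2 2/2 satisfied
(6,2)2 3/4 satisfied
(6,3)2 2/3 satisfied
(6,4)1 0/3 not
(6,5)2 2/4 satisfied
(6,6)1 0/4 not
(6,7)2 0/2 not
(7,2)1 0/1 not
(7,5)2 2/2 satisfied
(7,6)2 1/2 satisfied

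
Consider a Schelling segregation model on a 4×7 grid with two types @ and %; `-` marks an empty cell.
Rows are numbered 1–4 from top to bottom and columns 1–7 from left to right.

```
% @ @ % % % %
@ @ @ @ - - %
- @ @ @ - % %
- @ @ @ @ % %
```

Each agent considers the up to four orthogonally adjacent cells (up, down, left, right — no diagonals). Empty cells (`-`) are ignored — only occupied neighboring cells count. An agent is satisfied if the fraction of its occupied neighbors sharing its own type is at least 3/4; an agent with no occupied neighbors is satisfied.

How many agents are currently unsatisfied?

Row 1: (1,1)% 0/2 ✗ · (1,2)@ 2/3 ✗ · (1,3)@ 2/3 ✗ · (1,4)% 1/3 ✗ · (1,5)% 2/2 ✓ · (1,6)% 2/2 ✓ · (1,7)% 2/2 ✓
Row 2: (2,1)@ 1/2 ✗ · (2,2)@ 4/4 ✓ · (2,3)@ 4/4 ✓ · (2,4)@ 2/3 ✗ · (2,7)% 2/2 ✓
Row 3: (3,2)@ 3/3 ✓ · (3,3)@ 4/4 ✓ · (3,4)@ 3/3 ✓ · (3,6)% 2/2 ✓ · (3,7)% 3/3 ✓
Row 4: (4,2)@ 2/2 ✓ · (4,3)@ 3/3 ✓ · (4,4)@ 3/3 ✓ · (4,5)@ 1/2 ✗ · (4,6)% 2/3 ✗ · (4,7)% 2/2 ✓
Unsatisfied: (1,1), (1,2), (1,3), (1,4), (2,1), (2,4), (4,5), (4,6) — 8 in total.

8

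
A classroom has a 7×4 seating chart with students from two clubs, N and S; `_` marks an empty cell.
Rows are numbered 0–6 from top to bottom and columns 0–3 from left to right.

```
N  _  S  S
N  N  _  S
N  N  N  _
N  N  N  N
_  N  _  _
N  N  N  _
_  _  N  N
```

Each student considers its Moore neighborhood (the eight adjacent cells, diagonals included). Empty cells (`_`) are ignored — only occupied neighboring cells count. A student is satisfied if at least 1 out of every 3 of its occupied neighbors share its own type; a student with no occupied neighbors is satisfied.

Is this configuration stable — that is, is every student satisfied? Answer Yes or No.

(0,0)N 2/2 ok
(0,2)S 2/3 ok
(0,3)S 2/2 ok
(1,0)N 4/4 ok
(1,1)N 5/6 ok
(1,3)S 2/3 ok
(2,0)N 5/5 ok
(2,1)N 7/7 ok
(2,2)N 5/6 ok
(3,0)N 4/4 ok
(3,1)N 6/6 ok
(3,2)N 5/5 ok
(3,3)N 2/2 ok
(4,1)N 6/6 ok
(5,0)N 2/2 ok
(5,1)N 4/4 ok
(5,2)N 4/4 ok
(6,2)N 3/3 ok
(6,3)N 2/2 ok
All meet the threshold, so the configuration is stable.

Yes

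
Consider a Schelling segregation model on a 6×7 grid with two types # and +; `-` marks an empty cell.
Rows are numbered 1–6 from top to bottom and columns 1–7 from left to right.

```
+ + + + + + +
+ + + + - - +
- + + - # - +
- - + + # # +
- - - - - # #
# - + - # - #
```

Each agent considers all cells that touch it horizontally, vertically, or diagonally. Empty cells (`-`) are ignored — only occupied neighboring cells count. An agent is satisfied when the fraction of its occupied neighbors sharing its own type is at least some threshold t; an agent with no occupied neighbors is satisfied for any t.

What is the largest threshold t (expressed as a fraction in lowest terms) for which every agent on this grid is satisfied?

(1,1)+ 3/3
(1,2)+ 5/5
(1,3)+ 5/5
(1,4)+ 4/4
(1,5)+ 3/3
(1,6)+ 3/3
(1,7)+ 2/2
(2,1)+ 4/4
(2,2)+ 7/7
(2,3)+ 7/7
(2,4)+ 5/6
(2,7)+ 3/3
(3,2)+ 5/5
(3,3)+ 6/6
(3,5)# 2/4
(3,7)+ 2/3
(4,3)+ 3/3
(4,4)+ 2/4
(4,5)# 3/4
(4,6)# 4/6
(4,7)+ 1/4
(5,6)# 5/6
(5,7)# 3/4
(6,1)# — no occupied neighbors
(6,3)+ — no occupied neighbors
(6,5)# 1/1
(6,7)# 2/2
The smallest same-type fraction is 1/4 at (4,7), which reduces to 1/4. Any threshold above that leaves this agent unsatisfied.

1/4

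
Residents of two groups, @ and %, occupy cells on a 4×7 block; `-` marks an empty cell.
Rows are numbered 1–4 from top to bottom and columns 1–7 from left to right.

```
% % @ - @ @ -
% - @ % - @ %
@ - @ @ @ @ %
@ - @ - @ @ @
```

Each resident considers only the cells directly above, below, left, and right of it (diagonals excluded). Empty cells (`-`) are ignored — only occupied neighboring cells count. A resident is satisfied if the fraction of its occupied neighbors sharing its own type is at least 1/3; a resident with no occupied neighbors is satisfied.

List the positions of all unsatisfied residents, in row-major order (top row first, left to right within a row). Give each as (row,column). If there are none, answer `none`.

(2,4)

Row 1: (1,1)% 2/2 satisfied · (1,2)% 1/2 satisfied · (1,3)@ 1/2 satisfied · (1,5)@ 1/1 satisfied · (1,6)@ 2/2 satisfied
Row 2: (2,1)% 1/2 satisfied · (2,3)@ 2/3 satisfied · (2,4)% 0/2 not · (2,6)@ 2/3 satisfied · (2,7)% 1/2 satisfied
Row 3: (3,1)@ 1/2 satisfied · (3,3)@ 3/3 satisfied · (3,4)@ 2/3 satisfied · (3,5)@ 3/3 satisfied · (3,6)@ 3/4 satisfied · (3,7)% 1/3 satisfied
Row 4: (4,1)@ 1/1 satisfied · (4,3)@ 1/1 satisfied · (4,5)@ 2/2 satisfied · (4,6)@ 3/3 satisfied · (4,7)@ 1/2 satisfied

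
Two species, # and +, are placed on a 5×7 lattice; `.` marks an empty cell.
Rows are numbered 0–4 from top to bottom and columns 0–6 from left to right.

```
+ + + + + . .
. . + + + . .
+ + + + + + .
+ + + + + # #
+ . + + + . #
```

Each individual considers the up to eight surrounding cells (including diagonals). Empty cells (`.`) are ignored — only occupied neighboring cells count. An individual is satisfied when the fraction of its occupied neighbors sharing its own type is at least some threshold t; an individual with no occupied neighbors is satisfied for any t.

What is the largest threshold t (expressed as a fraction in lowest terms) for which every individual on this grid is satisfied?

1/3

(0,0)+ 1/1
(0,1)+ 3/3
(0,2)+ 4/4
(0,3)+ 5/5
(0,4)+ 3/3
(1,2)+ 7/7
(1,3)+ 8/8
(1,4)+ 6/6
(2,0)+ 3/3
(2,1)+ 6/6
(2,2)+ 7/7
(2,3)+ 8/8
(2,4)+ 6/7
(2,5)+ 3/5
(3,0)+ 4/4
(3,1)+ 7/7
(3,2)+ 7/7
(3,3)+ 8/8
(3,4)+ 6/7
(3,5)# 2/6
(3,6)# 2/3
(4,0)+ 2/2
(4,2)+ 4/4
(4,3)+ 5/5
(4,4)+ 3/4
(4,6)# 2/2
The smallest same-type fraction is 2/6 at (3,5), which reduces to 1/3. Any threshold above that leaves this individual unsatisfied.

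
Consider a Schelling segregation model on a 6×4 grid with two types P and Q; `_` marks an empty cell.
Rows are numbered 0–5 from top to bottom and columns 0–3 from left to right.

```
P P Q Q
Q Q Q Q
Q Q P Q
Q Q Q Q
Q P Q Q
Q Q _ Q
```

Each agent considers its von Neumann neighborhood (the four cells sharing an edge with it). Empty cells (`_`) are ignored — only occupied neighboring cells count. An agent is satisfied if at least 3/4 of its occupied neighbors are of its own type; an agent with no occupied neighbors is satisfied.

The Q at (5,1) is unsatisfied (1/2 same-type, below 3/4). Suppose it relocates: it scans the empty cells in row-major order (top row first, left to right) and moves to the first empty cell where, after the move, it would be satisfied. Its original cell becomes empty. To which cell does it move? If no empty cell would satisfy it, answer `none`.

Vacating (5,1). Empty cells in order:
  (5,2): 2/2 same-type → satisfied — stop here.

(5,2)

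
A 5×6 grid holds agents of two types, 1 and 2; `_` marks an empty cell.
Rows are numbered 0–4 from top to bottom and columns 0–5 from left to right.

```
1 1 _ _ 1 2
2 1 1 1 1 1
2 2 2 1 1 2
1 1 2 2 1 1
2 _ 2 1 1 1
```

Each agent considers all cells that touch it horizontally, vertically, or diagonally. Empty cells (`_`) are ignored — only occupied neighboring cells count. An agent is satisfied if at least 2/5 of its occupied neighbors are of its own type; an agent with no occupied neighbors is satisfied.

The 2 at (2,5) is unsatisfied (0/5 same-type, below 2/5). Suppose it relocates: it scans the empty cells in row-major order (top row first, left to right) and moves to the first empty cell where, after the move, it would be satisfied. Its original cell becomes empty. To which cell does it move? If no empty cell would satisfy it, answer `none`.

Vacating (2,5). Empty cells in order:
  (0,2): 0/4 same-type → still unsatisfied.
  (0,3): 0/4 same-type → still unsatisfied.
  (4,1): 3/5 same-type → satisfied — stop here.

(4,1)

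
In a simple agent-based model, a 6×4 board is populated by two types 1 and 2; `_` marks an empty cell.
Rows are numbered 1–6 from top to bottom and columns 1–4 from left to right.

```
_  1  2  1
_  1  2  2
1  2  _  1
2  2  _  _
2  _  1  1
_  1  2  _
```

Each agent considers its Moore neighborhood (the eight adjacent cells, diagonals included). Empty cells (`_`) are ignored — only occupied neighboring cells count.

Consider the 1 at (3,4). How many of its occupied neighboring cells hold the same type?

0

Occupied neighbors of (3,4): (2,3)=2, (2,4)=2.
Same type (1): 0 of 2.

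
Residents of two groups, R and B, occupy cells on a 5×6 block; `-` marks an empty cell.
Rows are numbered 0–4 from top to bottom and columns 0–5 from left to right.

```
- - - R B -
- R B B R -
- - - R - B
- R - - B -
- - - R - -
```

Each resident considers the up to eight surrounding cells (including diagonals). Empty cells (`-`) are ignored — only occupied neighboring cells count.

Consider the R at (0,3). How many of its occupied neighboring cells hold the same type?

Occupied neighbors of (0,3): (0,4)=B, (1,2)=B, (1,3)=B, (1,4)=R.
Same type (R): 1 of 4.

1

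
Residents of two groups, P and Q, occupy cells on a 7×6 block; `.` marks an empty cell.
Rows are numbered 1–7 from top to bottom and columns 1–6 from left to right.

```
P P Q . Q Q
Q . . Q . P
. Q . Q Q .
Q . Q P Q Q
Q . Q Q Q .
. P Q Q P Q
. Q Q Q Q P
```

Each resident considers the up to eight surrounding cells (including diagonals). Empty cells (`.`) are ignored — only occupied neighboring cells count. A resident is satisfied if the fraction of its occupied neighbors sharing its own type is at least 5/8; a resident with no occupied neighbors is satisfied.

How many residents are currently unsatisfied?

13

(1,1)P 1/2 ✗
(1,2)P 1/3 ✗
(1,3)Q 1/2 ✗
(1,5)Q 2/3 ✓
(1,6)Q 1/2 ✗
(2,1)Q 1/3 ✗
(2,4)Q 4/4 ✓
(2,6)P 0/3 ✗
(3,2)Q 3/3 ✓
(3,4)Q 4/5 ✓
(3,5)Q 4/6 ✓
(4,1)Q 2/2 ✓
(4,3)Q 4/5 ✓
(4,4)P 0/7 ✗
(4,5)Q 5/6 ✓
(4,6)Q 3/3 ✓
(5,1)Q 1/2 ✗
(5,3)Q 4/6 ✓
(5,4)Q 6/8 ✓
(5,5)Q 5/7 ✓
(6,2)P 0/5 ✗
(6,3)Q 6/7 ✓
(6,4)Q 7/8 ✓
(6,5)P 1/7 ✗
(6,6)Q 2/4 ✗
(7,2)Q 2/3 ✓
(7,3)Q 4/5 ✓
(7,4)Q 4/5 ✓
(7,5)Q 3/5 ✗
(7,6)P 1/3 ✗
Unsatisfied: (1,1), (1,2), (1,3), (1,6), (2,1), (2,6), (4,4), (5,1), (6,2), (6,5), (6,6), (7,5), (7,6) — 13 in total.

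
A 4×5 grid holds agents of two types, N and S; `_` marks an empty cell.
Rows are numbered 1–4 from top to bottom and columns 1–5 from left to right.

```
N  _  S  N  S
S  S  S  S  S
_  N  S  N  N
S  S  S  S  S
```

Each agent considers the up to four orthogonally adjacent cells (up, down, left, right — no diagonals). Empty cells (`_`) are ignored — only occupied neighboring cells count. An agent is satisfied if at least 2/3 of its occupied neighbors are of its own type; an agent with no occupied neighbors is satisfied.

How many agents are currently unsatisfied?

(1,1)N 0/1 not
(1,3)S 1/2 not
(1,4)N 0/3 not
(1,5)S 1/2 not
(2,1)S 1/2 not
(2,2)S 2/3 satisfied
(2,3)S 4/4 satisfied
(2,4)S 2/4 not
(2,5)S 2/3 satisfied
(3,2)N 0/3 not
(3,3)S 2/4 not
(3,4)N 1/4 not
(3,5)N 1/3 not
(4,1)S 1/1 satisfied
(4,2)S 2/3 satisfied
(4,3)S 3/3 satisfied
(4,4)S 2/3 satisfied
(4,5)S 1/2 not
Unsatisfied: (1,1), (1,3), (1,4), (1,5), (2,1), (2,4), (3,2), (3,3), (3,4), (3,5), (4,5) — 11 in total.

11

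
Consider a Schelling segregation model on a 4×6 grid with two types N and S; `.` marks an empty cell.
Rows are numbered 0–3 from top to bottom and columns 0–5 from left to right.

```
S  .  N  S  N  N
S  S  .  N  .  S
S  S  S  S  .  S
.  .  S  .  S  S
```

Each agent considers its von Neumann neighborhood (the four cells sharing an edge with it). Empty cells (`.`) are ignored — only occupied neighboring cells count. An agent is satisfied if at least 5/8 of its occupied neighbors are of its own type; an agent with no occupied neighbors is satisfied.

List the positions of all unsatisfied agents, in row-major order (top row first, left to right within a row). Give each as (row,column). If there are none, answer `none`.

(0,2), (0,3), (0,4), (0,5), (1,3), (1,5), (2,3)

(0,0)S 1/1 ok
(0,2)N 0/1 unhappy
(0,3)S 0/3 unhappy
(0,4)N 1/2 unhappy
(0,5)N 1/2 unhappy
(1,0)S 3/3 ok
(1,1)S 2/2 ok
(1,3)N 0/2 unhappy
(1,5)S 1/2 unhappy
(2,0)S 2/2 ok
(2,1)S 3/3 ok
(2,2)S 3/3 ok
(2,3)S 1/2 unhappy
(2,5)S 2/2 ok
(3,2)S 1/1 ok
(3,4)S 1/1 ok
(3,5)S 2/2 ok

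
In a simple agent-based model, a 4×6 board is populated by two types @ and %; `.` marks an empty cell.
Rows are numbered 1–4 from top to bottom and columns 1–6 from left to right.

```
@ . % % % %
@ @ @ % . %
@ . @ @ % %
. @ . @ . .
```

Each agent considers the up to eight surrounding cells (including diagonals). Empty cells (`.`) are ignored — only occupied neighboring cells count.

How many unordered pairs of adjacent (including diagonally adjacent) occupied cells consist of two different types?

8

Scan each occupied cell's neighbors to the right and below (and the two forward diagonals) so each pair is counted once.
From row 1: 3 unlike of 13 pairs (running 3/13).
From row 2: 3 unlike of 13 pairs (running 6/26).
From row 3: 2 unlike of 8 pairs (running 8/34).
Total adjacent occupied pairs: 34; unlike-type pairs: 8.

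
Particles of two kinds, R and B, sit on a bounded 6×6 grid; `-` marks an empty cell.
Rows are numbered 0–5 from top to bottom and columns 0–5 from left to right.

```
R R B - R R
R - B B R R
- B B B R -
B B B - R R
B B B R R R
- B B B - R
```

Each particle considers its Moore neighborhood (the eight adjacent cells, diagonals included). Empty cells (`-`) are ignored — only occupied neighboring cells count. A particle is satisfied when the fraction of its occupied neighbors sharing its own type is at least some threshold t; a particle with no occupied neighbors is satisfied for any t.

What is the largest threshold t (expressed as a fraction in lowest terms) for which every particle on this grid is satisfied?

Row 0: (0,0)R 2/2 · (0,1)R 2/4 · (0,2)B 2/3 · (0,4)R 3/4 · (0,5)R 3/3
Row 1: (1,0)R 2/3 · (1,2)B 5/6 · (1,3)B 4/7 · (1,4)R 4/6 · (1,5)R 4/4
Row 2: (2,1)B 5/6 · (2,2)B 6/6 · (2,3)B 4/7 · (2,4)R 4/6
Row 3: (3,0)B 4/4 · (3,1)B 7/7 · (3,2)B 6/7 · (3,4)R 5/6 · (3,5)R 4/4
Row 4: (4,0)B 4/4 · (4,1)B 7/7 · (4,2)B 6/7 · (4,3)R 2/6 · (4,4)R 5/6 · (4,5)R 4/4
Row 5: (5,1)B 4/4 · (5,2)B 4/5 · (5,3)B 2/4 · (5,5)R 2/2
The smallest same-type fraction is 2/6 at (4,3), which reduces to 1/3. Any threshold above that leaves this particle unsatisfied.

1/3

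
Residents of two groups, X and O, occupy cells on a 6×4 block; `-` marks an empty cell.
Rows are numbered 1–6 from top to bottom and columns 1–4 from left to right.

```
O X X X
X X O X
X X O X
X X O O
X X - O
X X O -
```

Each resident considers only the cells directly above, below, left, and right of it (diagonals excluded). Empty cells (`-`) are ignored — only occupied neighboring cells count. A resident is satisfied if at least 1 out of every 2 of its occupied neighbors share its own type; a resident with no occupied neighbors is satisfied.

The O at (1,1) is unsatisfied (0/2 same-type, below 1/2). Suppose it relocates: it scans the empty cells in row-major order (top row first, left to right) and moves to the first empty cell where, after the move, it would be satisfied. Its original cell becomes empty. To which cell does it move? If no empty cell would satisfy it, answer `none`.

Vacating (1,1). Empty cells in order:
  (5,3): 3/4 same-type → satisfied — stop here.

(5,3)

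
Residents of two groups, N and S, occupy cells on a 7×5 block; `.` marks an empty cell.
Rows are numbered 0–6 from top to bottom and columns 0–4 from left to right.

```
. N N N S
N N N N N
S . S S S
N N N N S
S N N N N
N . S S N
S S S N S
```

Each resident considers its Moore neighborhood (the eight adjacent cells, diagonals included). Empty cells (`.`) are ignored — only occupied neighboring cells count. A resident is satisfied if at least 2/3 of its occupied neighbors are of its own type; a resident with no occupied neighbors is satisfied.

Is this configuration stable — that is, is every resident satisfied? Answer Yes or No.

(0,1)N 4/4 ✓
(0,2)N 5/5 ✓
(0,3)N 4/5 ✓
(0,4)S 0/3 ✗
(1,0)N 2/3 ✓
(1,1)N 4/6 ✓
(1,2)N 5/7 ✓
(1,3)N 4/8 ✗
(1,4)N 2/5 ✗
(2,0)S 0/4 ✗
(2,2)S 1/7 ✗
(2,3)S 3/8 ✗
(2,4)S 2/5 ✗
(3,0)N 2/4 ✗
(3,1)N 4/7 ✗
(3,2)N 5/7 ✓
(3,3)N 4/8 ✗
(3,4)S 2/5 ✗
(4,0)S 0/4 ✗
(4,1)N 5/7 ✓
(4,2)N 5/7 ✓
(4,3)N 5/8 ✗
(4,4)N 3/5 ✗
(5,0)N 1/4 ✗
(5,2)S 3/7 ✗
(5,3)S 3/8 ✗
(5,4)N 3/5 ✗
(6,0)S 1/2 ✗
(6,1)S 3/4 ✓
(6,2)S 3/4 ✓
(6,3)N 1/5 ✗
(6,4)S 1/3 ✗
For instance (0,4) has only 0/3 same-type neighbors, below 2/3.

No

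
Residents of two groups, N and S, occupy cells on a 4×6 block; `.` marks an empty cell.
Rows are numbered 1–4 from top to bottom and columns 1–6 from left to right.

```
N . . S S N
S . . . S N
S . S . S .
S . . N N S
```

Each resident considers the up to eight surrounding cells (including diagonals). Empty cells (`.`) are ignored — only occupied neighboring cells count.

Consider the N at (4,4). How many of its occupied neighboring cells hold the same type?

1

Occupied neighbors of (4,4): (3,3)=S, (3,5)=S, (4,5)=N.
Same type (N): 1 of 3.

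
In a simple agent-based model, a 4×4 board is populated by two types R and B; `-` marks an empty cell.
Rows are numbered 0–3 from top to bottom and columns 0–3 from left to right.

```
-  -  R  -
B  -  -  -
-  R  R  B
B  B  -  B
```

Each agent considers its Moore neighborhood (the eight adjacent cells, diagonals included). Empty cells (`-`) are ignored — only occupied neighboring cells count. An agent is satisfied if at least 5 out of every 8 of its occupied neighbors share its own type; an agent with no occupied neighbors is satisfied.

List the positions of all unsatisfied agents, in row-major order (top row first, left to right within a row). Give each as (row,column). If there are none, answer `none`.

(1,0), (2,1), (2,2), (2,3), (3,0), (3,1), (3,3)

Row 0: (0,2)R 0/0 satisfied
Row 1: (1,0)B 0/1 not
Row 2: (2,1)R 1/4 not · (2,2)R 1/4 not · (2,3)B 1/2 not
Row 3: (3,0)B 1/2 not · (3,1)B 1/3 not · (3,3)B 1/2 not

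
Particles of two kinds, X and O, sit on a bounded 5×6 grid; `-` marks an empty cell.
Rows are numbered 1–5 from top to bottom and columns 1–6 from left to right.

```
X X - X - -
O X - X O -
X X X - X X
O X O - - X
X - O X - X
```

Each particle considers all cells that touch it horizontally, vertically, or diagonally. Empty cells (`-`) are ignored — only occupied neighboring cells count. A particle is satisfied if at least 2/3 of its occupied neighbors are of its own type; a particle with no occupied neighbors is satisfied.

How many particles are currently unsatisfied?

11

(1,1)X 2/3 ✓
(1,2)X 2/3 ✓
(1,4)X 1/2 ✗
(2,1)O 0/5 ✗
(2,2)X 5/6 ✓
(2,4)X 3/4 ✓
(2,5)O 0/4 ✗
(3,1)X 3/5 ✗
(3,2)X 4/7 ✗
(3,3)X 4/5 ✓
(3,5)X 3/4 ✓
(3,6)X 2/3 ✓
(4,1)O 0/4 ✗
(4,2)X 4/7 ✗
(4,3)O 1/5 ✗
(4,6)X 3/3 ✓
(5,1)X 1/2 ✗
(5,3)O 1/3 ✗
(5,4)X 0/2 ✗
(5,6)X 1/1 ✓
Unsatisfied: (1,4), (2,1), (2,5), (3,1), (3,2), (4,1), (4,2), (4,3), (5,1), (5,3), (5,4) — 11 in total.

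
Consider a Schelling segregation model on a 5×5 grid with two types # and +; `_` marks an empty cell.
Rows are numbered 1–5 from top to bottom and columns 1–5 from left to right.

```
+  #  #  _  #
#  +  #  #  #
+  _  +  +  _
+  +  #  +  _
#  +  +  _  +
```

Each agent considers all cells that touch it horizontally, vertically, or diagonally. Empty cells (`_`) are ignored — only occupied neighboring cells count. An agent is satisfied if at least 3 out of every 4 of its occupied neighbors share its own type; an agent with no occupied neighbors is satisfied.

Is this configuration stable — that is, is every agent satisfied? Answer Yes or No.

No

Row 1: (1,1)+ 1/3 not · (1,2)# 3/5 not · (1,3)# 3/4 satisfied · (1,5)# 2/2 satisfied
Row 2: (2,1)# 1/4 not · (2,2)+ 3/7 not · (2,3)# 3/6 not · (2,4)# 4/6 not · (2,5)# 2/3 not
Row 3: (3,1)+ 3/4 satisfied · (3,3)+ 4/7 not · (3,4)+ 2/6 not
Row 4: (4,1)+ 3/4 satisfied · (4,2)+ 5/7 not · (4,3)# 0/6 not · (4,4)+ 4/5 satisfied
Row 5: (5,1)# 0/3 not · (5,2)+ 3/5 not · (5,3)+ 3/4 satisfied · (5,5)+ 1/1 satisfied
For instance (1,1) has only 1/3 same-type neighbors, below 3/4.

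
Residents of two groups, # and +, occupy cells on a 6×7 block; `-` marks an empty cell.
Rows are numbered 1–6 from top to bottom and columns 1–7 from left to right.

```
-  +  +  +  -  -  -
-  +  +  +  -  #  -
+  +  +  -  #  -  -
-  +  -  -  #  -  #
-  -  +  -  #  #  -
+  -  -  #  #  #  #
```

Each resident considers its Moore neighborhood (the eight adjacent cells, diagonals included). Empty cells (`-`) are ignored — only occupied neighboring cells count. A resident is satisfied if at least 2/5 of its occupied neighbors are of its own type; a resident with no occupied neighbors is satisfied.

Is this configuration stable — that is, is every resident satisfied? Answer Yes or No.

Yes

Row 1: (1,2)+ 3/3 ok · (1,3)+ 5/5 ok · (1,4)+ 3/3 ok
Row 2: (2,2)+ 6/6 ok · (2,3)+ 7/7 ok · (2,4)+ 4/5 ok · (2,6)# 1/1 ok
Row 3: (3,1)+ 3/3 ok · (3,2)+ 5/5 ok · (3,3)+ 5/5 ok · (3,5)# 2/3 ok
Row 4: (4,2)+ 4/4 ok · (4,5)# 3/3 ok · (4,7)# 1/1 ok
Row 5: (5,3)+ 1/2 ok · (5,5)# 5/5 ok · (5,6)# 6/6 ok
Row 6: (6,1)+ 0/0 ok · (6,4)# 2/3 ok · (6,5)# 4/4 ok · (6,6)# 4/4 ok · (6,7)# 2/2 ok
All meet the threshold, so the configuration is stable.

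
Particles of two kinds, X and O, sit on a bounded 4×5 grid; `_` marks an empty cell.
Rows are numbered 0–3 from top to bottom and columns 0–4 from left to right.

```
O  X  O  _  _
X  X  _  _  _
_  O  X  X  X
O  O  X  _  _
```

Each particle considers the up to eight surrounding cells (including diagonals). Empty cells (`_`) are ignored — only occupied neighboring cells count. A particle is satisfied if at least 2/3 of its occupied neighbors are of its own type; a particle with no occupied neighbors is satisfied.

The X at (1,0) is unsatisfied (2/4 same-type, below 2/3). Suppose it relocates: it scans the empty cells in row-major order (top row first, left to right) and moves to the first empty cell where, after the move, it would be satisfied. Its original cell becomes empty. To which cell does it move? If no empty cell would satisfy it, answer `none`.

(0,4)

Vacating (1,0). Empty cells in order:
  (0,3): 0/1 same-type → still unsatisfied.
  (0,4): 0/0 same-type → satisfied — stop here.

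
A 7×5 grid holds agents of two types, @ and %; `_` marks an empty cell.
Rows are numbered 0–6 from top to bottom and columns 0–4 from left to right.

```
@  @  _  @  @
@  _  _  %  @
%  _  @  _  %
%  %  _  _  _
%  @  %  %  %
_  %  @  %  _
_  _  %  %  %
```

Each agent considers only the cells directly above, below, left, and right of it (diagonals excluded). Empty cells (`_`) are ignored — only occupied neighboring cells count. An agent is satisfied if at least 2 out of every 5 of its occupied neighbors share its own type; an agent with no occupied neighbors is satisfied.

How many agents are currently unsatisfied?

Row 0: (0,0)@ 2/2 ✓ · (0,1)@ 1/1 ✓ · (0,3)@ 1/2 ✓ · (0,4)@ 2/2 ✓
Row 1: (1,0)@ 1/2 ✓ · (1,3)% 0/2 ✗ · (1,4)@ 1/3 ✗
Row 2: (2,0)% 1/2 ✓ · (2,2)@ 0/0 ✓ · (2,4)% 0/1 ✗
Row 3: (3,0)% 3/3 ✓ · (3,1)% 1/2 ✓
Row 4: (4,0)% 1/2 ✓ · (4,1)@ 0/4 ✗ · (4,2)% 1/3 ✗ · (4,3)% 3/3 ✓ · (4,4)% 1/1 ✓
Row 5: (5,1)% 0/2 ✗ · (5,2)@ 0/4 ✗ · (5,3)% 2/3 ✓
Row 6: (6,2)% 1/2 ✓ · (6,3)% 3/3 ✓ · (6,4)% 1/1 ✓
Unsatisfied: (1,3), (1,4), (2,4), (4,1), (4,2), (5,1), (5,2) — 7 in total.

7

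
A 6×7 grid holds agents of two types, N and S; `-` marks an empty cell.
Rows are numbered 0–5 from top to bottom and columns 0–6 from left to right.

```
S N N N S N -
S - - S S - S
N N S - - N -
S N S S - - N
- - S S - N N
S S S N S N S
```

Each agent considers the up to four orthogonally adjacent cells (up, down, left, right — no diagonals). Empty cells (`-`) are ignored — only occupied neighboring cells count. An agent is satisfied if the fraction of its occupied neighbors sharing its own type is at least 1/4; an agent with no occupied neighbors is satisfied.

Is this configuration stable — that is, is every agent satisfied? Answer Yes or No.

No

Row 0: (0,0)S 1/2 ok · (0,1)N 1/2 ok · (0,2)N 2/2 ok · (0,3)N 1/3 ok · (0,4)S 1/3 ok · (0,5)N 0/1 unhappy
Row 1: (1,0)S 1/2 ok · (1,3)S 1/2 ok · (1,4)S 2/2 ok · (1,6)S 0/0 ok
Row 2: (2,0)N 1/3 ok · (2,1)N 2/3 ok · (2,2)S 1/2 ok · (2,5)N 0/0 ok
Row 3: (3,0)S 0/2 unhappy · (3,1)N 1/3 ok · (3,2)S 3/4 ok · (3,3)S 2/2 ok · (3,6)N 1/1 ok
Row 4: (4,2)S 3/3 ok · (4,3)S 2/3 ok · (4,5)N 2/2 ok · (4,6)N 2/3 ok
Row 5: (5,0)S 1/1 ok · (5,1)S 2/2 ok · (5,2)S 2/3 ok · (5,3)N 0/3 unhappy · (5,4)S 0/2 unhappy · (5,5)N 1/3 ok · (5,6)S 0/2 unhappy
For instance (0,5) has only 0/1 same-type neighbors, below 1/4.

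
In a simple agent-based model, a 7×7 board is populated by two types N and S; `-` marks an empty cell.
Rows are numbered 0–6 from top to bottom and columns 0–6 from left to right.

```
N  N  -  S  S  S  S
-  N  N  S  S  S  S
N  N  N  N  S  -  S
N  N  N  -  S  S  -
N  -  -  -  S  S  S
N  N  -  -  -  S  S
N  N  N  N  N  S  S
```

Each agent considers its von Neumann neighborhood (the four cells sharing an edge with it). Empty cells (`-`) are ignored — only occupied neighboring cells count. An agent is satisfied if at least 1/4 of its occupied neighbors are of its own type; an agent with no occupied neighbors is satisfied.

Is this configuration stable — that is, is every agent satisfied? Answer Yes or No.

Row 0: (0,0)N 1/1 satisfied · (0,1)N 2/2 satisfied · (0,3)S 2/2 satisfied · (0,4)S 3/3 satisfied · (0,5)S 3/3 satisfied · (0,6)S 2/2 satisfied
Row 1: (1,1)N 3/3 satisfied · (1,2)N 2/3 satisfied · (1,3)S 2/4 satisfied · (1,4)S 4/4 satisfied · (1,5)S 3/3 satisfied · (1,6)S 3/3 satisfied
Row 2: (2,0)N 2/2 satisfied · (2,1)N 4/4 satisfied · (2,2)N 4/4 satisfied · (2,3)N 1/3 satisfied · (2,4)S 2/3 satisfied · (2,6)S 1/1 satisfied
Row 3: (3,0)N 3/3 satisfied · (3,1)N 3/3 satisfied · (3,2)N 2/2 satisfied · (3,4)S 3/3 satisfied · (3,5)S 2/2 satisfied
Row 4: (4,0)N 2/2 satisfied · (4,4)S 2/2 satisfied · (4,5)S 4/4 satisfied · (4,6)S 2/2 satisfied
Row 5: (5,0)N 3/3 satisfied · (5,1)N 2/2 satisfied · (5,5)S 3/3 satisfied · (5,6)S 3/3 satisfied
Row 6: (6,0)N 2/2 satisfied · (6,1)N 3/3 satisfied · (6,2)N 2/2 satisfied · (6,3)N 2/2 satisfied · (6,4)N 1/2 satisfied · (6,5)S 2/3 satisfied · (6,6)S 2/2 satisfied
All meet the threshold, so the configuration is stable.

Yes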